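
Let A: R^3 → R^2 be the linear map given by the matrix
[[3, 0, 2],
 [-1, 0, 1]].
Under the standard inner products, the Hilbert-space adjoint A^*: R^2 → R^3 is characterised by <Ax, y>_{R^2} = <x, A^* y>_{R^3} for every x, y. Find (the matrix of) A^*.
A^* = A^T =
[[3, -1],
 [0, 0],
 [2, 1]]

For real matrices with standard dot products, the defining identity <Ax, y> = <x, A^* y> gives (Ax)^T y = x^T (A^*) y, i.e. x^T A^T y = x^T (A^*) y. Since this holds for all x, y, we must have A^* = A^T. Therefore
A^* =
[[3, -1],
 [0, 0],
 [2, 1]].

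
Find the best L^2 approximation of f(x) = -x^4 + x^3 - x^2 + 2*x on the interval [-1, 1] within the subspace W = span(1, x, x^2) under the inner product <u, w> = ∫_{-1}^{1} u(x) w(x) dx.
g(x) = -13*x^2/7 + 13*x/5 + 3/35

The best approximation g ∈ W is the orthogonal projection of f onto W. Writing g = a_0 + a_1 x + a_2 x^2, the coefficients solve the normal equations G · a = b where
  G_{ij} = <φ_i, φ_j> and b_i = <f, φ_i>, with φ_0 = 1, φ_1 = x, φ_2 = x^2.
G =
  [2, 0, 2/3]
  [0, 2/3, 0]
  [2/3, 0, 2/5],
b = (-16/15, 26/15, -24/35).
Solving gives a_0 = 3/35, a_1 = 13/5, a_2 = -13/7, so
  g(x) = -13*x^2/7 + 13*x/5 + 3/35.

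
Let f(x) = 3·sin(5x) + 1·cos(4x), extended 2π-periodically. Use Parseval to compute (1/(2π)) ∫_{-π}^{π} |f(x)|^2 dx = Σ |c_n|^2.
Σ |c_n|^2 = 5

Expand |f|^2 and use orthogonality of {sin(nx), cos(mx)} on [-π, π]:
  ∫_{-π}^{π} sin(nx)^2 dx = π, ∫ cos(mx)^2 dx = π, and cross terms integrate to 0.
So ∫_{-π}^{π} f(x)^2 dx = 3^2 · π + 1^2 · π = (9 + 1)π.
Divide by 2π: (9 + 1)/2 = 5.
By Parseval, this equals Σ |c_n|^2.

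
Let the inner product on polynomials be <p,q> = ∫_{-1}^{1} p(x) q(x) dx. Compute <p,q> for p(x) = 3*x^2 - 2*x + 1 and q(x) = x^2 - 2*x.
<p,q> = 68/15

Expand the product: p(x)·q(x) = 3*x^4 - 8*x^3 + 5*x^2 - 2*x.
∫_{-1}^{1} of each monomial x^k gives [2/(k+1) if k even, 0 if k odd]. Integrating term-by-term (or equivalently evaluating the antiderivative F(x) = 3*x^5/5 - 2*x^4 + 5*x^3/3 - x^2 at the endpoints):
  F(1) − F(−1) = -11/15 − (-79/15) = 68/15.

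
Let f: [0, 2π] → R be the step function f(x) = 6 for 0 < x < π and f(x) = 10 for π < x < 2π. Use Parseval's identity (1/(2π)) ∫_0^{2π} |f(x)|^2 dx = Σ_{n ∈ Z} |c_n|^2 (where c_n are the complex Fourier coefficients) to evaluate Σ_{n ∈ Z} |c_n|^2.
Σ |c_n|^2 = 68

Parseval equates the L^2 energy of f (normalised by 1/(2π)) with the ℓ^2 sum of its Fourier coefficients: (1/(2π)) ∫_0^{2π} |f|^2 = Σ |c_n|^2.
Compute the left side: (1/(2π)) [∫_0^π 6^2 dx + ∫_π^{2π} 10^2 dx] = (1/(2π)) · (36π + 100π) = (36 + 100)/2 = 68.
So Σ_{n ∈ Z} |c_n|^2 = 68.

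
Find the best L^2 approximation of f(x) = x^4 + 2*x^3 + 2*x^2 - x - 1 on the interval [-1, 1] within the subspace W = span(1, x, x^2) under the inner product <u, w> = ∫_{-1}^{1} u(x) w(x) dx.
g(x) = 20*x^2/7 + x/5 - 38/35

The best approximation g ∈ W is the orthogonal projection of f onto W. Writing g = a_0 + a_1 x + a_2 x^2, the coefficients solve the normal equations G · a = b where
  G_{ij} = <φ_i, φ_j> and b_i = <f, φ_i>, with φ_0 = 1, φ_1 = x, φ_2 = x^2.
G =
  [2, 0, 2/3]
  [0, 2/3, 0]
  [2/3, 0, 2/5],
b = (-4/15, 2/15, 44/105).
Solving gives a_0 = -38/35, a_1 = 1/5, a_2 = 20/7, so
  g(x) = 20*x^2/7 + x/5 - 38/35.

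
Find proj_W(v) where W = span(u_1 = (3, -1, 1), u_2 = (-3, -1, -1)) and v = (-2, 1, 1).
proj_W(v) = (-3/2, 1, -1/2)

Set up U = [u_1 | ... | u_2] ∈ R^(3×2). The projector onto W = col(U) is P = U (U^T U)^(-1) U^T.
Compute U^T U =
  [11, -9]
  [-9, 11],
and U^T v = (-6, 4).
Solve U^T U · c = U^T v for the coefficients: c = (-3/4, -1/4). The projection is proj_W(v) = U c.
Check: (v - proj_W(v)) · u_1 = 0  (should be 0).
Check: (v - proj_W(v)) · u_2 = 0  (should be 0).
Result: proj_W(v) = (-3/2, 1, -1/2).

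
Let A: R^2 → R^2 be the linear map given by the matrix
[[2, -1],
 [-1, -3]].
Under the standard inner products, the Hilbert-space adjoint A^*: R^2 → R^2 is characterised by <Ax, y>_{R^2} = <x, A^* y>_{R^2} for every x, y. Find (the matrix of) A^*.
A^* = A^T =
[[2, -1],
 [-1, -3]]

For real matrices with standard dot products, the defining identity <Ax, y> = <x, A^* y> gives (Ax)^T y = x^T (A^*) y, i.e. x^T A^T y = x^T (A^*) y. Since this holds for all x, y, we must have A^* = A^T. Therefore
A^* =
[[2, -1],
 [-1, -3]].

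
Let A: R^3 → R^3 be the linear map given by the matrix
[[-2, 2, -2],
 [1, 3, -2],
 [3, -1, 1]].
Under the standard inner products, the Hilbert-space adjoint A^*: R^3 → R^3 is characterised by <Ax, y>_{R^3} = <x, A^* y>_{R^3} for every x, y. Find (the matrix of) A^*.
A^* = A^T =
[[-2, 1, 3],
 [2, 3, -1],
 [-2, -2, 1]]

For real matrices with standard dot products, the defining identity <Ax, y> = <x, A^* y> gives (Ax)^T y = x^T (A^*) y, i.e. x^T A^T y = x^T (A^*) y. Since this holds for all x, y, we must have A^* = A^T. Therefore
A^* =
[[-2, 1, 3],
 [2, 3, -1],
 [-2, -2, 1]].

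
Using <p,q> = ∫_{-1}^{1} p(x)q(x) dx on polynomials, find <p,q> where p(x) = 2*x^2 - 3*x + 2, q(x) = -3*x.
<p,q> = 6

Expand the product: p(x)·q(x) = -6*x^3 + 9*x^2 - 6*x.
∫_{-1}^{1} of each monomial x^k gives [2/(k+1) if k even, 0 if k odd]. Integrating term-by-term (or equivalently evaluating the antiderivative F(x) = -3*x^4/2 + 3*x^3 - 3*x^2 at the endpoints):
  F(1) − F(−1) = -3/2 − (-15/2) = 6.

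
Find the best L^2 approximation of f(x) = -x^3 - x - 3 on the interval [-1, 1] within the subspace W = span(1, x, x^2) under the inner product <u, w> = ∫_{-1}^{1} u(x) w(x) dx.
g(x) = -8*x/5 - 3

The best approximation g ∈ W is the orthogonal projection of f onto W. Writing g = a_0 + a_1 x + a_2 x^2, the coefficients solve the normal equations G · a = b where
  G_{ij} = <φ_i, φ_j> and b_i = <f, φ_i>, with φ_0 = 1, φ_1 = x, φ_2 = x^2.
G =
  [2, 0, 2/3]
  [0, 2/3, 0]
  [2/3, 0, 2/5],
b = (-6, -16/15, -2).
Solving gives a_0 = -3, a_1 = -8/5, a_2 = 0, so
  g(x) = -8*x/5 - 3.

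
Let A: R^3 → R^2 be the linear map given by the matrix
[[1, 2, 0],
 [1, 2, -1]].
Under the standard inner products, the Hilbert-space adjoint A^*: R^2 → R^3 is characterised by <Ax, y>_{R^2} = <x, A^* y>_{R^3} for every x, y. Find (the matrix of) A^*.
A^* = A^T =
[[1, 1],
 [2, 2],
 [0, -1]]

For real matrices with standard dot products, the defining identity <Ax, y> = <x, A^* y> gives (Ax)^T y = x^T (A^*) y, i.e. x^T A^T y = x^T (A^*) y. Since this holds for all x, y, we must have A^* = A^T. Therefore
A^* =
[[1, 1],
 [2, 2],
 [0, -1]].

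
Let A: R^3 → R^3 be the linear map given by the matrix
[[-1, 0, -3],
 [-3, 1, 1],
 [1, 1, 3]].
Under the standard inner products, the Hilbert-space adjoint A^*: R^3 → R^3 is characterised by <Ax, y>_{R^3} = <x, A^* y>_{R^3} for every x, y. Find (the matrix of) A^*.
A^* = A^T =
[[-1, -3, 1],
 [0, 1, 1],
 [-3, 1, 3]]

For real matrices with standard dot products, the defining identity <Ax, y> = <x, A^* y> gives (Ax)^T y = x^T (A^*) y, i.e. x^T A^T y = x^T (A^*) y. Since this holds for all x, y, we must have A^* = A^T. Therefore
A^* =
[[-1, -3, 1],
 [0, 1, 1],
 [-3, 1, 3]].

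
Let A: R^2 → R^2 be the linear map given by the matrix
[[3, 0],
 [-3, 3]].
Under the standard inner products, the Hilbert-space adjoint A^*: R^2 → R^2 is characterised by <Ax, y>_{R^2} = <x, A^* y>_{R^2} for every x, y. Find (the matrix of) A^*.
A^* = A^T =
[[3, -3],
 [0, 3]]

For real matrices with standard dot products, the defining identity <Ax, y> = <x, A^* y> gives (Ax)^T y = x^T (A^*) y, i.e. x^T A^T y = x^T (A^*) y. Since this holds for all x, y, we must have A^* = A^T. Therefore
A^* =
[[3, -3],
 [0, 3]].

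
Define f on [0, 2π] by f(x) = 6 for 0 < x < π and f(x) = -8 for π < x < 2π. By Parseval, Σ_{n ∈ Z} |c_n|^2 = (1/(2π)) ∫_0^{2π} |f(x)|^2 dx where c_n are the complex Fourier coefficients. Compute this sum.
Σ |c_n|^2 = 50

Parseval equates the L^2 energy of f (normalised by 1/(2π)) with the ℓ^2 sum of its Fourier coefficients: (1/(2π)) ∫_0^{2π} |f|^2 = Σ |c_n|^2.
Compute the left side: (1/(2π)) [∫_0^π 6^2 dx + ∫_π^{2π} (-8)^2 dx] = (1/(2π)) · (36π + 64π) = (36 + 64)/2 = 50.
So Σ_{n ∈ Z} |c_n|^2 = 50.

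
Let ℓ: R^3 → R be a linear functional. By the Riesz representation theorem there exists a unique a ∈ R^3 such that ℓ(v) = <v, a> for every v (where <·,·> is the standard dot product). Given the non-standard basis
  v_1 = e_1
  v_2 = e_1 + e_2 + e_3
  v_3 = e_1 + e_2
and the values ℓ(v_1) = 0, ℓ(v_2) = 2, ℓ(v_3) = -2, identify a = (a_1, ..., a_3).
a = (0, -2, 4)

Write a = (a_1, ..., a_3) in the standard basis. For each basis vector v_i, ℓ(v_i) = <v_i, a> is a linear equation in the a_j's. Collect the n equations into a matrix system V a = ℓ, where row i of V is v_i (expressed in the standard basis). Since V is invertible (lower-triangular with 1s on the diagonal, up to permutation), solve by back-substitution:
  V =
[[1, 0, 0],
 [1, 1, 1],
 [1, 1, 0]]
  V a = (0, 2, -2)
Solving gives a = (0, -2, 4).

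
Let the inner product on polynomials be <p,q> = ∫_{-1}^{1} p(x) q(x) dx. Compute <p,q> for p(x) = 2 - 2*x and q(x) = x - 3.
<p,q> = -40/3

Expand the product: p(x)·q(x) = -2*x^2 + 8*x - 6.
∫_{-1}^{1} of each monomial x^k gives [2/(k+1) if k even, 0 if k odd]. Integrating term-by-term (or equivalently evaluating the antiderivative F(x) = -2*x^3/3 + 4*x^2 - 6*x at the endpoints):
  F(1) − F(−1) = -8/3 − (32/3) = -40/3.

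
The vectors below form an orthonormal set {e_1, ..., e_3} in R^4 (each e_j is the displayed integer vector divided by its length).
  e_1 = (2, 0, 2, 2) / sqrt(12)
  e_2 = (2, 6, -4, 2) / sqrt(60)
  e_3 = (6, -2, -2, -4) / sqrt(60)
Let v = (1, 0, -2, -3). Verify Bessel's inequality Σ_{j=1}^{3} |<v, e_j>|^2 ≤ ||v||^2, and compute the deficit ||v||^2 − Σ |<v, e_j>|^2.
Σ |<v, e_j>|^2 = 41/3; ||v||^2 = 14; deficit = 1/3

Write each e_j = u_j / sqrt(<u_j, u_j>) where u_j is the displayed integer vector. Then <v, e_j> = <v, u_j> / sqrt(<u_j, u_j>), so |<v, e_j>|^2 = <v, u_j>^2 / <u_j, u_j>.
Coefficients: <v, e_1> = -8/sqrt(12), <v, e_2> = 4/sqrt(60), <v, e_3> = 22/sqrt(60).
Square and sum: Σ |<v, e_j>|^2 = 41/3.
Compute ||v||^2 = v·v = 14.
Deficit = 14 − 41/3 = 1/3 ≥ 0, confirming Bessel's inequality. (The deficit equals ||v − Σ <v,e_j> e_j||^2, the squared distance from v to span{e_j}.)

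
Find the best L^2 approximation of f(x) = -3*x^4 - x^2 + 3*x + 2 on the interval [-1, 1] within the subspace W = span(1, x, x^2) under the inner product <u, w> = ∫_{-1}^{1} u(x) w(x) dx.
g(x) = -25*x^2/7 + 3*x + 79/35

The best approximation g ∈ W is the orthogonal projection of f onto W. Writing g = a_0 + a_1 x + a_2 x^2, the coefficients solve the normal equations G · a = b where
  G_{ij} = <φ_i, φ_j> and b_i = <f, φ_i>, with φ_0 = 1, φ_1 = x, φ_2 = x^2.
G =
  [2, 0, 2/3]
  [0, 2/3, 0]
  [2/3, 0, 2/5],
b = (32/15, 2, 8/105).
Solving gives a_0 = 79/35, a_1 = 3, a_2 = -25/7, so
  g(x) = -25*x^2/7 + 3*x + 79/35.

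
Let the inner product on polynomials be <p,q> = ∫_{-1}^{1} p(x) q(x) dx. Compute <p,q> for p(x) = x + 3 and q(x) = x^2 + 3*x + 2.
<p,q> = 16

Expand the product: p(x)·q(x) = x^3 + 6*x^2 + 11*x + 6.
∫_{-1}^{1} of each monomial x^k gives [2/(k+1) if k even, 0 if k odd]. Integrating term-by-term (or equivalently evaluating the antiderivative F(x) = x^4/4 + 2*x^3 + 11*x^2/2 + 6*x at the endpoints):
  F(1) − F(−1) = 55/4 − (-9/4) = 16.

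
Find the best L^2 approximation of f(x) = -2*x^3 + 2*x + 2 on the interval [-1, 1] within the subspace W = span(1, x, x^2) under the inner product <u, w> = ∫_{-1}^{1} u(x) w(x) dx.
g(x) = 4*x/5 + 2

The best approximation g ∈ W is the orthogonal projection of f onto W. Writing g = a_0 + a_1 x + a_2 x^2, the coefficients solve the normal equations G · a = b where
  G_{ij} = <φ_i, φ_j> and b_i = <f, φ_i>, with φ_0 = 1, φ_1 = x, φ_2 = x^2.
G =
  [2, 0, 2/3]
  [0, 2/3, 0]
  [2/3, 0, 2/5],
b = (4, 8/15, 4/3).
Solving gives a_0 = 2, a_1 = 4/5, a_2 = 0, so
  g(x) = 4*x/5 + 2.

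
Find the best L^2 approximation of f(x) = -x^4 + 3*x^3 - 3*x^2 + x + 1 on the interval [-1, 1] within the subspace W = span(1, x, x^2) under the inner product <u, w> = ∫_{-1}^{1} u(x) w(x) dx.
g(x) = -27*x^2/7 + 14*x/5 + 38/35

The best approximation g ∈ W is the orthogonal projection of f onto W. Writing g = a_0 + a_1 x + a_2 x^2, the coefficients solve the normal equations G · a = b where
  G_{ij} = <φ_i, φ_j> and b_i = <f, φ_i>, with φ_0 = 1, φ_1 = x, φ_2 = x^2.
G =
  [2, 0, 2/3]
  [0, 2/3, 0]
  [2/3, 0, 2/5],
b = (-2/5, 28/15, -86/105).
Solving gives a_0 = 38/35, a_1 = 14/5, a_2 = -27/7, so
  g(x) = -27*x^2/7 + 14*x/5 + 38/35.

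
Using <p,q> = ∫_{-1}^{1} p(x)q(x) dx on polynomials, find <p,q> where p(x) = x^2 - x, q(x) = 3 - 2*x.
<p,q> = 10/3

Expand the product: p(x)·q(x) = -2*x^3 + 5*x^2 - 3*x.
∫_{-1}^{1} of each monomial x^k gives [2/(k+1) if k even, 0 if k odd]. Integrating term-by-term (or equivalently evaluating the antiderivative F(x) = -x^4/2 + 5*x^3/3 - 3*x^2/2 at the endpoints):
  F(1) − F(−1) = -1/3 − (-11/3) = 10/3.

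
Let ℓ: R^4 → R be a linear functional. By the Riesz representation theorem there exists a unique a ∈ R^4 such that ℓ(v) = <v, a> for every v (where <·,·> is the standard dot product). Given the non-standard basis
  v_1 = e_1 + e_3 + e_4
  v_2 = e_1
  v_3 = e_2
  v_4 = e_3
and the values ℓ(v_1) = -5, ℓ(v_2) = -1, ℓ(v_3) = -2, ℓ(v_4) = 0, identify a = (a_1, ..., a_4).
a = (-1, -2, 0, -4)

Write a = (a_1, ..., a_4) in the standard basis. For each basis vector v_i, ℓ(v_i) = <v_i, a> is a linear equation in the a_j's. Collect the n equations into a matrix system V a = ℓ, where row i of V is v_i (expressed in the standard basis). Since V is invertible (lower-triangular with 1s on the diagonal, up to permutation), solve by back-substitution:
  V =
[[1, 0, 1, 1],
 [1, 0, 0, 0],
 [0, 1, 0, 0],
 [0, 0, 1, 0]]
  V a = (-5, -1, -2, 0)
Solving gives a = (-1, -2, 0, -4).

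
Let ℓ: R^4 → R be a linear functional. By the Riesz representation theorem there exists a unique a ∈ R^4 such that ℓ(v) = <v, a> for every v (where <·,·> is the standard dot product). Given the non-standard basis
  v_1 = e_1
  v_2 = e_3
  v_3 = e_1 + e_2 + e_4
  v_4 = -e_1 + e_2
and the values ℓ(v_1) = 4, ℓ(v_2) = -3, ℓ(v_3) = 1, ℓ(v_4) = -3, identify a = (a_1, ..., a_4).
a = (4, 1, -3, -4)

Write a = (a_1, ..., a_4) in the standard basis. For each basis vector v_i, ℓ(v_i) = <v_i, a> is a linear equation in the a_j's. Collect the n equations into a matrix system V a = ℓ, where row i of V is v_i (expressed in the standard basis). Since V is invertible (lower-triangular with 1s on the diagonal, up to permutation), solve by back-substitution:
  V =
[[1, 0, 0, 0],
 [0, 0, 1, 0],
 [1, 1, 0, 1],
 [-1, 1, 0, 0]]
  V a = (4, -3, 1, -3)
Solving gives a = (4, 1, -3, -4).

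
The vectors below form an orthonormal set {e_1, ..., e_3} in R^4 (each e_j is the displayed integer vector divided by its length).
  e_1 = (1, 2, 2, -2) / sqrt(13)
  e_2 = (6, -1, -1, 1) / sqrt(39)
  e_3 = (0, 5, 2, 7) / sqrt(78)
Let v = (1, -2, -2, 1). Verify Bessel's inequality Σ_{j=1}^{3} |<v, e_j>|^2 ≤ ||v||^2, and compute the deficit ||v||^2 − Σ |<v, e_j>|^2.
Σ |<v, e_j>|^2 = 259/26; ||v||^2 = 10; deficit = 1/26

Write each e_j = u_j / sqrt(<u_j, u_j>) where u_j is the displayed integer vector. Then <v, e_j> = <v, u_j> / sqrt(<u_j, u_j>), so |<v, e_j>|^2 = <v, u_j>^2 / <u_j, u_j>.
Coefficients: <v, e_1> = -9/sqrt(13), <v, e_2> = 11/sqrt(39), <v, e_3> = -7/sqrt(78).
Square and sum: Σ |<v, e_j>|^2 = 259/26.
Compute ||v||^2 = v·v = 10.
Deficit = 10 − 259/26 = 1/26 ≥ 0, confirming Bessel's inequality. (The deficit equals ||v − Σ <v,e_j> e_j||^2, the squared distance from v to span{e_j}.)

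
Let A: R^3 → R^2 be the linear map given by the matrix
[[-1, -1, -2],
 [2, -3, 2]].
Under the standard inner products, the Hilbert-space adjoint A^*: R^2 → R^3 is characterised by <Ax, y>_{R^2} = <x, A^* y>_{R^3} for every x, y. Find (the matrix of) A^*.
A^* = A^T =
[[-1, 2],
 [-1, -3],
 [-2, 2]]

For real matrices with standard dot products, the defining identity <Ax, y> = <x, A^* y> gives (Ax)^T y = x^T (A^*) y, i.e. x^T A^T y = x^T (A^*) y. Since this holds for all x, y, we must have A^* = A^T. Therefore
A^* =
[[-1, 2],
 [-1, -3],
 [-2, 2]].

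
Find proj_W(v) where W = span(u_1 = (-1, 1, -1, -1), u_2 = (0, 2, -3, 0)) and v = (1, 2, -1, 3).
proj_W(v) = (16/9, 2/3, -17/9, 16/9)

Set up U = [u_1 | ... | u_2] ∈ R^(4×2). The projector onto W = col(U) is P = U (U^T U)^(-1) U^T.
Compute U^T U =
  [4, 5]
  [5, 13],
and U^T v = (-1, 7).
Solve U^T U · c = U^T v for the coefficients: c = (-16/9, 11/9). The projection is proj_W(v) = U c.
Check: (v - proj_W(v)) · u_1 = 0  (should be 0).
Check: (v - proj_W(v)) · u_2 = 0  (should be 0).
Result: proj_W(v) = (16/9, 2/3, -17/9, 16/9).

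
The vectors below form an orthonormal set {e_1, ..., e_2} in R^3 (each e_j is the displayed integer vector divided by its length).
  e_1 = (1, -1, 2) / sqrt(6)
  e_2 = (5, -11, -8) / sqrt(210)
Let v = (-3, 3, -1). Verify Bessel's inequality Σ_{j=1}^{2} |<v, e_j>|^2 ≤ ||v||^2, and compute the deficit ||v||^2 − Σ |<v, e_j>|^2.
Σ |<v, e_j>|^2 = 128/7; ||v||^2 = 19; deficit = 5/7

Write each e_j = u_j / sqrt(<u_j, u_j>) where u_j is the displayed integer vector. Then <v, e_j> = <v, u_j> / sqrt(<u_j, u_j>), so |<v, e_j>|^2 = <v, u_j>^2 / <u_j, u_j>.
Coefficients: <v, e_1> = -8/sqrt(6), <v, e_2> = -40/sqrt(210).
Square and sum: Σ |<v, e_j>|^2 = 128/7.
Compute ||v||^2 = v·v = 19.
Deficit = 19 − 128/7 = 5/7 ≥ 0, confirming Bessel's inequality. (The deficit equals ||v − Σ <v,e_j> e_j||^2, the squared distance from v to span{e_j}.)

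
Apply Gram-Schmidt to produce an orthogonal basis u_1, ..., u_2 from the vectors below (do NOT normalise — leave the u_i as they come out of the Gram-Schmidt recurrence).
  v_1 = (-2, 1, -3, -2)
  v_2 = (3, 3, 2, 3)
Orthogonal basis:
  u_1 = (-2, 1, -3, -2)
  u_2 = (4/3, 23/6, -1/2, 4/3)

Apply the Gram-Schmidt recurrence
  u_1 = v_1
  u_i = v_i − Σ_{j<i} ((v_i · u_j) / (u_j · u_j)) · u_j.

Step by step this gives:
  u_1 = (-2, 1, -3, -2)
  u_2 = (4/3, 23/6, -1/2, 4/3)

Orthogonality check:
  u_2 · u_1 = 0 (should be 0)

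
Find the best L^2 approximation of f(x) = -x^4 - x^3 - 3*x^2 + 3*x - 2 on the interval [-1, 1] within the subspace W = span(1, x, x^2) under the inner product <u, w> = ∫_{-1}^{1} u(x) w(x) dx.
g(x) = -27*x^2/7 + 12*x/5 - 67/35

The best approximation g ∈ W is the orthogonal projection of f onto W. Writing g = a_0 + a_1 x + a_2 x^2, the coefficients solve the normal equations G · a = b where
  G_{ij} = <φ_i, φ_j> and b_i = <f, φ_i>, with φ_0 = 1, φ_1 = x, φ_2 = x^2.
G =
  [2, 0, 2/3]
  [0, 2/3, 0]
  [2/3, 0, 2/5],
b = (-32/5, 8/5, -296/105).
Solving gives a_0 = -67/35, a_1 = 12/5, a_2 = -27/7, so
  g(x) = -27*x^2/7 + 12*x/5 - 67/35.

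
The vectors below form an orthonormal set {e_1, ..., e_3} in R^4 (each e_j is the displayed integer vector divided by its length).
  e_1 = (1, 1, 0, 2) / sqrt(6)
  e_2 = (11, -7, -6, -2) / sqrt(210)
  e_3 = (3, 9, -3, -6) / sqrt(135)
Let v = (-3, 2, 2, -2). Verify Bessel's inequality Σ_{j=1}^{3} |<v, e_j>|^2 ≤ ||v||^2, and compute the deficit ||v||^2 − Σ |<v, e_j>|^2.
Σ |<v, e_j>|^2 = 425/21; ||v||^2 = 21; deficit = 16/21

Write each e_j = u_j / sqrt(<u_j, u_j>) where u_j is the displayed integer vector. Then <v, e_j> = <v, u_j> / sqrt(<u_j, u_j>), so |<v, e_j>|^2 = <v, u_j>^2 / <u_j, u_j>.
Coefficients: <v, e_1> = -5/sqrt(6), <v, e_2> = -55/sqrt(210), <v, e_3> = 15/sqrt(135).
Square and sum: Σ |<v, e_j>|^2 = 425/21.
Compute ||v||^2 = v·v = 21.
Deficit = 21 − 425/21 = 16/21 ≥ 0, confirming Bessel's inequality. (The deficit equals ||v − Σ <v,e_j> e_j||^2, the squared distance from v to span{e_j}.)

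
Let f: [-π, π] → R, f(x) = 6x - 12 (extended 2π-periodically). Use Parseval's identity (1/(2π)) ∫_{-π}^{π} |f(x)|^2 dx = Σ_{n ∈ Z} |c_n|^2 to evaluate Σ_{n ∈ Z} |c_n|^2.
Σ |c_n|^2 = 12π^2 + 144

Expand and integrate term by term over [-π, π]:
  ∫ (6x)^2 dx = 36·(2π^3/3); ∫ 2·6·(-12)·x dx = 0 (odd integrand); ∫ (-12)^2 dx = 144·2π.
So (1/(2π)) ∫_{-π}^{π} (6x - 12)^2 dx = 36π^2/3 + 144 = 12π^2 + 144.
Parseval ⇒ Σ |c_n|^2 = 12π^2 + 144.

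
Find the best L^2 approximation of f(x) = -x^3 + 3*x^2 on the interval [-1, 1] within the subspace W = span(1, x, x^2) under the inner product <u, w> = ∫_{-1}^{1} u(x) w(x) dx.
g(x) = 3*x^2 - 3*x/5

The best approximation g ∈ W is the orthogonal projection of f onto W. Writing g = a_0 + a_1 x + a_2 x^2, the coefficients solve the normal equations G · a = b where
  G_{ij} = <φ_i, φ_j> and b_i = <f, φ_i>, with φ_0 = 1, φ_1 = x, φ_2 = x^2.
G =
  [2, 0, 2/3]
  [0, 2/3, 0]
  [2/3, 0, 2/5],
b = (2, -2/5, 6/5).
Solving gives a_0 = 0, a_1 = -3/5, a_2 = 3, so
  g(x) = 3*x^2 - 3*x/5.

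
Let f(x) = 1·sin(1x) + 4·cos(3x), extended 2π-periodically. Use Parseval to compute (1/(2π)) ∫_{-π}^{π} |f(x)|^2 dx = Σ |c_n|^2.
Σ |c_n|^2 = 17/2

Expand |f|^2 and use orthogonality of {sin(nx), cos(mx)} on [-π, π]:
  ∫_{-π}^{π} sin(nx)^2 dx = π, ∫ cos(mx)^2 dx = π, and cross terms integrate to 0.
So ∫_{-π}^{π} f(x)^2 dx = 1^2 · π + 4^2 · π = (1 + 16)π.
Divide by 2π: (1 + 16)/2 = 17/2.
By Parseval, this equals Σ |c_n|^2.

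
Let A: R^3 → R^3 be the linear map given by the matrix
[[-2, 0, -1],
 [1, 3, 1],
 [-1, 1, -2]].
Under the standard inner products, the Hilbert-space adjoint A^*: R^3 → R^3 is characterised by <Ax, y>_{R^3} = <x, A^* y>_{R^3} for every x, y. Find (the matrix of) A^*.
A^* = A^T =
[[-2, 1, -1],
 [0, 3, 1],
 [-1, 1, -2]]

For real matrices with standard dot products, the defining identity <Ax, y> = <x, A^* y> gives (Ax)^T y = x^T (A^*) y, i.e. x^T A^T y = x^T (A^*) y. Since this holds for all x, y, we must have A^* = A^T. Therefore
A^* =
[[-2, 1, -1],
 [0, 3, 1],
 [-1, 1, -2]].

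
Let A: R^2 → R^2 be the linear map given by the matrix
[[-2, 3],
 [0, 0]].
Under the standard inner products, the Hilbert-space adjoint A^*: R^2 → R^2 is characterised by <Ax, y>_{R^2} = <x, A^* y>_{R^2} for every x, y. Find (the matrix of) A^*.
A^* = A^T =
[[-2, 0],
 [3, 0]]

For real matrices with standard dot products, the defining identity <Ax, y> = <x, A^* y> gives (Ax)^T y = x^T (A^*) y, i.e. x^T A^T y = x^T (A^*) y. Since this holds for all x, y, we must have A^* = A^T. Therefore
A^* =
[[-2, 0],
 [3, 0]].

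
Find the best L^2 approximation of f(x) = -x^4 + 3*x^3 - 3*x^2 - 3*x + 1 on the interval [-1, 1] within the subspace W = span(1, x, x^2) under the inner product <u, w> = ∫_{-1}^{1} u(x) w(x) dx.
g(x) = -27*x^2/7 - 6*x/5 + 38/35

The best approximation g ∈ W is the orthogonal projection of f onto W. Writing g = a_0 + a_1 x + a_2 x^2, the coefficients solve the normal equations G · a = b where
  G_{ij} = <φ_i, φ_j> and b_i = <f, φ_i>, with φ_0 = 1, φ_1 = x, φ_2 = x^2.
G =
  [2, 0, 2/3]
  [0, 2/3, 0]
  [2/3, 0, 2/5],
b = (-2/5, -4/5, -86/105).
Solving gives a_0 = 38/35, a_1 = -6/5, a_2 = -27/7, so
  g(x) = -27*x^2/7 - 6*x/5 + 38/35.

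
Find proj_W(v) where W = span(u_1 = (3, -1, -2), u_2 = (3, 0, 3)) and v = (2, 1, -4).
proj_W(v) = (43/27, -28/27, -97/27)

Set up U = [u_1 | ... | u_2] ∈ R^(3×2). The projector onto W = col(U) is P = U (U^T U)^(-1) U^T.
Compute U^T U =
  [14, 3]
  [3, 18],
and U^T v = (13, -6).
Solve U^T U · c = U^T v for the coefficients: c = (28/27, -41/81). The projection is proj_W(v) = U c.
Check: (v - proj_W(v)) · u_1 = 0  (should be 0).
Check: (v - proj_W(v)) · u_2 = 0  (should be 0).
Result: proj_W(v) = (43/27, -28/27, -97/27).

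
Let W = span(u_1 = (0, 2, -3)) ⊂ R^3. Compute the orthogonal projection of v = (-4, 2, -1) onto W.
proj_W(v) = (0, 14/13, -21/13)

Set up U = [u_1 | ... | u_1] ∈ R^(3×1). The projector onto W = col(U) is P = U (U^T U)^(-1) U^T.
Compute U^T U =
  [13],
and U^T v = (7).
Solve U^T U · c = U^T v for the coefficients: c = (7/13). The projection is proj_W(v) = U c.
Check: (v - proj_W(v)) · u_1 = 0  (should be 0).
Result: proj_W(v) = (0, 14/13, -21/13).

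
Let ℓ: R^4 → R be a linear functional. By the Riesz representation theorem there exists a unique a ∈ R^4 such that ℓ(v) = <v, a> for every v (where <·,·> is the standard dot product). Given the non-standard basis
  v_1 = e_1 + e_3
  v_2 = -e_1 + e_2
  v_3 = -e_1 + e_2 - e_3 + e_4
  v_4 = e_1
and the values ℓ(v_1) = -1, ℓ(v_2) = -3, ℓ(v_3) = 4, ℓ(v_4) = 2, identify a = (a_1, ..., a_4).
a = (2, -1, -3, 4)

Write a = (a_1, ..., a_4) in the standard basis. For each basis vector v_i, ℓ(v_i) = <v_i, a> is a linear equation in the a_j's. Collect the n equations into a matrix system V a = ℓ, where row i of V is v_i (expressed in the standard basis). Since V is invertible (lower-triangular with 1s on the diagonal, up to permutation), solve by back-substitution:
  V =
[[1, 0, 1, 0],
 [-1, 1, 0, 0],
 [-1, 1, -1, 1],
 [1, 0, 0, 0]]
  V a = (-1, -3, 4, 2)
Solving gives a = (2, -1, -3, 4).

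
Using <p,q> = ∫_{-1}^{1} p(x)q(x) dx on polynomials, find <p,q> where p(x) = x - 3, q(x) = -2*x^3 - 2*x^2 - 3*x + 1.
<p,q> = -24/5

Expand the product: p(x)·q(x) = -2*x^4 + 4*x^3 + 3*x^2 + 10*x - 3.
∫_{-1}^{1} of each monomial x^k gives [2/(k+1) if k even, 0 if k odd]. Integrating term-by-term (or equivalently evaluating the antiderivative F(x) = -2*x^5/5 + x^4 + x^3 + 5*x^2 - 3*x at the endpoints):
  F(1) − F(−1) = 18/5 − (42/5) = -24/5.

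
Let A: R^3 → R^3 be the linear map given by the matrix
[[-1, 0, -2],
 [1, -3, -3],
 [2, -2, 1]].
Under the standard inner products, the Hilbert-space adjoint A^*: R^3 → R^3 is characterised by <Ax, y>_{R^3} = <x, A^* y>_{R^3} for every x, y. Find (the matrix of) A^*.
A^* = A^T =
[[-1, 1, 2],
 [0, -3, -2],
 [-2, -3, 1]]

For real matrices with standard dot products, the defining identity <Ax, y> = <x, A^* y> gives (Ax)^T y = x^T (A^*) y, i.e. x^T A^T y = x^T (A^*) y. Since this holds for all x, y, we must have A^* = A^T. Therefore
A^* =
[[-1, 1, 2],
 [0, -3, -2],
 [-2, -3, 1]].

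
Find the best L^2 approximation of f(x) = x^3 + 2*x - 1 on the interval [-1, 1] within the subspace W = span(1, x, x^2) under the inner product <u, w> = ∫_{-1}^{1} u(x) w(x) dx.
g(x) = 13*x/5 - 1

The best approximation g ∈ W is the orthogonal projection of f onto W. Writing g = a_0 + a_1 x + a_2 x^2, the coefficients solve the normal equations G · a = b where
  G_{ij} = <φ_i, φ_j> and b_i = <f, φ_i>, with φ_0 = 1, φ_1 = x, φ_2 = x^2.
G =
  [2, 0, 2/3]
  [0, 2/3, 0]
  [2/3, 0, 2/5],
b = (-2, 26/15, -2/3).
Solving gives a_0 = -1, a_1 = 13/5, a_2 = 0, so
  g(x) = 13*x/5 - 1.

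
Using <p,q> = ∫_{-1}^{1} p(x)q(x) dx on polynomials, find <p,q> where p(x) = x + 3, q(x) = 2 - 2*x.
<p,q> = 32/3

Expand the product: p(x)·q(x) = -2*x^2 - 4*x + 6.
∫_{-1}^{1} of each monomial x^k gives [2/(k+1) if k even, 0 if k odd]. Integrating term-by-term (or equivalently evaluating the antiderivative F(x) = -2*x^3/3 - 2*x^2 + 6*x at the endpoints):
  F(1) − F(−1) = 10/3 − (-22/3) = 32/3.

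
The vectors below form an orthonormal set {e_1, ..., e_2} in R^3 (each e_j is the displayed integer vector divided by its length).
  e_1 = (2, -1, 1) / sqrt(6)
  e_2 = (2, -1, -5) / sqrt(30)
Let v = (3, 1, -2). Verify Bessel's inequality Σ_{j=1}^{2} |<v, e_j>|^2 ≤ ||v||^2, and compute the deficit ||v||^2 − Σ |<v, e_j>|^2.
Σ |<v, e_j>|^2 = 9; ||v||^2 = 14; deficit = 5

Write each e_j = u_j / sqrt(<u_j, u_j>) where u_j is the displayed integer vector. Then <v, e_j> = <v, u_j> / sqrt(<u_j, u_j>), so |<v, e_j>|^2 = <v, u_j>^2 / <u_j, u_j>.
Coefficients: <v, e_1> = 3/sqrt(6), <v, e_2> = 15/sqrt(30).
Square and sum: Σ |<v, e_j>|^2 = 9.
Compute ||v||^2 = v·v = 14.
Deficit = 14 − 9 = 5 ≥ 0, confirming Bessel's inequality. (The deficit equals ||v − Σ <v,e_j> e_j||^2, the squared distance from v to span{e_j}.)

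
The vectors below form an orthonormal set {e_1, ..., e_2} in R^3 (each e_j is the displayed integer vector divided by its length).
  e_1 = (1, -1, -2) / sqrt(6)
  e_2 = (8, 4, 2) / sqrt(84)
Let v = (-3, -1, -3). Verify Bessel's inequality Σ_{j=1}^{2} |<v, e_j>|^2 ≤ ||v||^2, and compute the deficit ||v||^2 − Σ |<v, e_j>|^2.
Σ |<v, e_j>|^2 = 115/7; ||v||^2 = 19; deficit = 18/7

Write each e_j = u_j / sqrt(<u_j, u_j>) where u_j is the displayed integer vector. Then <v, e_j> = <v, u_j> / sqrt(<u_j, u_j>), so |<v, e_j>|^2 = <v, u_j>^2 / <u_j, u_j>.
Coefficients: <v, e_1> = 4/sqrt(6), <v, e_2> = -34/sqrt(84).
Square and sum: Σ |<v, e_j>|^2 = 115/7.
Compute ||v||^2 = v·v = 19.
Deficit = 19 − 115/7 = 18/7 ≥ 0, confirming Bessel's inequality. (The deficit equals ||v − Σ <v,e_j> e_j||^2, the squared distance from v to span{e_j}.)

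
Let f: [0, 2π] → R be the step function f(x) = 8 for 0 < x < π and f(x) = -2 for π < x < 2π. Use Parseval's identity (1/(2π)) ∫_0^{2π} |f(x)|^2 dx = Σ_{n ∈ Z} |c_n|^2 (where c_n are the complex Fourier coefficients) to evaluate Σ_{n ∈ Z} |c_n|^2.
Σ |c_n|^2 = 34

Parseval equates the L^2 energy of f (normalised by 1/(2π)) with the ℓ^2 sum of its Fourier coefficients: (1/(2π)) ∫_0^{2π} |f|^2 = Σ |c_n|^2.
Compute the left side: (1/(2π)) [∫_0^π 8^2 dx + ∫_π^{2π} (-2)^2 dx] = (1/(2π)) · (64π + 4π) = (64 + 4)/2 = 34.
So Σ_{n ∈ Z} |c_n|^2 = 34.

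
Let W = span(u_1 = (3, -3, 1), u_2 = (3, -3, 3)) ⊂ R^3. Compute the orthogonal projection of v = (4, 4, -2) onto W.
proj_W(v) = (0, 0, -2)

Set up U = [u_1 | ... | u_2] ∈ R^(3×2). The projector onto W = col(U) is P = U (U^T U)^(-1) U^T.
Compute U^T U =
  [19, 21]
  [21, 27],
and U^T v = (-2, -6).
Solve U^T U · c = U^T v for the coefficients: c = (1, -1). The projection is proj_W(v) = U c.
Check: (v - proj_W(v)) · u_1 = 0  (should be 0).
Check: (v - proj_W(v)) · u_2 = 0  (should be 0).
Result: proj_W(v) = (0, 0, -2).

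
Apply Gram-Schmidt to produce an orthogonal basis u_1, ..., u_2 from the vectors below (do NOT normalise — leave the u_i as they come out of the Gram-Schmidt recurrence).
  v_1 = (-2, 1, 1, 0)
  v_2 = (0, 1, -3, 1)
Orthogonal basis:
  u_1 = (-2, 1, 1, 0)
  u_2 = (-2/3, 4/3, -8/3, 1)

Apply the Gram-Schmidt recurrence
  u_1 = v_1
  u_i = v_i − Σ_{j<i} ((v_i · u_j) / (u_j · u_j)) · u_j.

Step by step this gives:
  u_1 = (-2, 1, 1, 0)
  u_2 = (-2/3, 4/3, -8/3, 1)

Orthogonality check:
  u_2 · u_1 = 0 (should be 0)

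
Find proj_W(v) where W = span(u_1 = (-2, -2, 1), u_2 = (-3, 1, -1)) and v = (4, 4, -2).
proj_W(v) = (4, 4, -2)

Set up U = [u_1 | ... | u_2] ∈ R^(3×2). The projector onto W = col(U) is P = U (U^T U)^(-1) U^T.
Compute U^T U =
  [9, 3]
  [3, 11],
and U^T v = (-18, -6).
Solve U^T U · c = U^T v for the coefficients: c = (-2, 0). The projection is proj_W(v) = U c.
Check: (v - proj_W(v)) · u_1 = 0  (should be 0).
Check: (v - proj_W(v)) · u_2 = 0  (should be 0).
Result: proj_W(v) = (4, 4, -2).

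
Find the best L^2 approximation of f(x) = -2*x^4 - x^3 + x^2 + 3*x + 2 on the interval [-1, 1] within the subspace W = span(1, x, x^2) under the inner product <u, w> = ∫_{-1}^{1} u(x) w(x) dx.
g(x) = -5*x^2/7 + 12*x/5 + 76/35

The best approximation g ∈ W is the orthogonal projection of f onto W. Writing g = a_0 + a_1 x + a_2 x^2, the coefficients solve the normal equations G · a = b where
  G_{ij} = <φ_i, φ_j> and b_i = <f, φ_i>, with φ_0 = 1, φ_1 = x, φ_2 = x^2.
G =
  [2, 0, 2/3]
  [0, 2/3, 0]
  [2/3, 0, 2/5],
b = (58/15, 8/5, 122/105).
Solving gives a_0 = 76/35, a_1 = 12/5, a_2 = -5/7, so
  g(x) = -5*x^2/7 + 12*x/5 + 76/35.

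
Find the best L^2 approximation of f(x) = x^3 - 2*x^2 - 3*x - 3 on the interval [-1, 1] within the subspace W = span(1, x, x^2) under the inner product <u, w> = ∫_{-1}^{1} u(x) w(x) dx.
g(x) = -2*x^2 - 12*x/5 - 3

The best approximation g ∈ W is the orthogonal projection of f onto W. Writing g = a_0 + a_1 x + a_2 x^2, the coefficients solve the normal equations G · a = b where
  G_{ij} = <φ_i, φ_j> and b_i = <f, φ_i>, with φ_0 = 1, φ_1 = x, φ_2 = x^2.
G =
  [2, 0, 2/3]
  [0, 2/3, 0]
  [2/3, 0, 2/5],
b = (-22/3, -8/5, -14/5).
Solving gives a_0 = -3, a_1 = -12/5, a_2 = -2, so
  g(x) = -2*x^2 - 12*x/5 - 3.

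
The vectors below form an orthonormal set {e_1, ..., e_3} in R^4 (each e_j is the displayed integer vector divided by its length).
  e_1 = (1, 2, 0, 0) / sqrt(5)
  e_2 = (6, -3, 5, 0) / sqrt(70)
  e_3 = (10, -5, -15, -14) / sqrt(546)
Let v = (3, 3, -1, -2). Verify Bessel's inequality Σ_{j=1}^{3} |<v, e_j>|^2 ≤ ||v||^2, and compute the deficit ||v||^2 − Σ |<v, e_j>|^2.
Σ |<v, e_j>|^2 = 881/39; ||v||^2 = 23; deficit = 16/39

Write each e_j = u_j / sqrt(<u_j, u_j>) where u_j is the displayed integer vector. Then <v, e_j> = <v, u_j> / sqrt(<u_j, u_j>), so |<v, e_j>|^2 = <v, u_j>^2 / <u_j, u_j>.
Coefficients: <v, e_1> = 9/sqrt(5), <v, e_2> = 4/sqrt(70), <v, e_3> = 58/sqrt(546).
Square and sum: Σ |<v, e_j>|^2 = 881/39.
Compute ||v||^2 = v·v = 23.
Deficit = 23 − 881/39 = 16/39 ≥ 0, confirming Bessel's inequality. (The deficit equals ||v − Σ <v,e_j> e_j||^2, the squared distance from v to span{e_j}.)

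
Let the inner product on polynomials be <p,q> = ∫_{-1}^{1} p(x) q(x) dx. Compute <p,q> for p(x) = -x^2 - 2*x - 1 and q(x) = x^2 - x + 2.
<p,q> = -76/15

Expand the product: p(x)·q(x) = -x^4 - x^3 - x^2 - 3*x - 2.
∫_{-1}^{1} of each monomial x^k gives [2/(k+1) if k even, 0 if k odd]. Integrating term-by-term (or equivalently evaluating the antiderivative F(x) = -x^5/5 - x^4/4 - x^3/3 - 3*x^2/2 - 2*x at the endpoints):
  F(1) − F(−1) = -257/60 − (47/60) = -76/15.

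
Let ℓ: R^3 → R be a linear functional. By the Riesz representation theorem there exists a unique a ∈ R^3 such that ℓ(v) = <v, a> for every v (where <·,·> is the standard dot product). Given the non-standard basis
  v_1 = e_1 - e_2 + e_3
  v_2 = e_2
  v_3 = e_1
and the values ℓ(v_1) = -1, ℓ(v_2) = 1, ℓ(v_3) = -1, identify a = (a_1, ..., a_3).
a = (-1, 1, 1)

Write a = (a_1, ..., a_3) in the standard basis. For each basis vector v_i, ℓ(v_i) = <v_i, a> is a linear equation in the a_j's. Collect the n equations into a matrix system V a = ℓ, where row i of V is v_i (expressed in the standard basis). Since V is invertible (lower-triangular with 1s on the diagonal, up to permutation), solve by back-substitution:
  V =
[[1, -1, 1],
 [0, 1, 0],
 [1, 0, 0]]
  V a = (-1, 1, -1)
Solving gives a = (-1, 1, 1).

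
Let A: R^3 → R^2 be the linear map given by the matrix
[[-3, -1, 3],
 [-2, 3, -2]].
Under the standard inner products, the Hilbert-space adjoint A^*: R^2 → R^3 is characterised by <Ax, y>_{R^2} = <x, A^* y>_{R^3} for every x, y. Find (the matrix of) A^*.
A^* = A^T =
[[-3, -2],
 [-1, 3],
 [3, -2]]

For real matrices with standard dot products, the defining identity <Ax, y> = <x, A^* y> gives (Ax)^T y = x^T (A^*) y, i.e. x^T A^T y = x^T (A^*) y. Since this holds for all x, y, we must have A^* = A^T. Therefore
A^* =
[[-3, -2],
 [-1, 3],
 [3, -2]].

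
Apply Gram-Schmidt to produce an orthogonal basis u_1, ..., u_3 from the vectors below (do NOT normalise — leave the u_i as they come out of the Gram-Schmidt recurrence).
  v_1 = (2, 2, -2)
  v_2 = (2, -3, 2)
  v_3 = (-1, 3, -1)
Orthogonal basis:
  u_1 = (2, 2, -2)
  u_2 = (3, -2, 1)
  u_3 = (1/7, 4/7, 5/7)

Apply the Gram-Schmidt recurrence
  u_1 = v_1
  u_i = v_i − Σ_{j<i} ((v_i · u_j) / (u_j · u_j)) · u_j.

Step by step this gives:
  u_1 = (2, 2, -2)
  u_2 = (3, -2, 1)
  u_3 = (1/7, 4/7, 5/7)

Orthogonality check:
  u_2 · u_1 = 0 (should be 0)
  u_3 · u_1 = 0 (should be 0)
  u_3 · u_2 = 0 (should be 0)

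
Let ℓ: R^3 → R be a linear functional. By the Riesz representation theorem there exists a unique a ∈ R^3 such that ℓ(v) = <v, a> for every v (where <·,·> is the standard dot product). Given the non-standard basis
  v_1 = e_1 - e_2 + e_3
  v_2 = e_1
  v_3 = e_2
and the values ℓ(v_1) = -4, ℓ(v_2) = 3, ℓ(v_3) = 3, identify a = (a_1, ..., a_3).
a = (3, 3, -4)

Write a = (a_1, ..., a_3) in the standard basis. For each basis vector v_i, ℓ(v_i) = <v_i, a> is a linear equation in the a_j's. Collect the n equations into a matrix system V a = ℓ, where row i of V is v_i (expressed in the standard basis). Since V is invertible (lower-triangular with 1s on the diagonal, up to permutation), solve by back-substitution:
  V =
[[1, -1, 1],
 [1, 0, 0],
 [0, 1, 0]]
  V a = (-4, 3, 3)
Solving gives a = (3, 3, -4).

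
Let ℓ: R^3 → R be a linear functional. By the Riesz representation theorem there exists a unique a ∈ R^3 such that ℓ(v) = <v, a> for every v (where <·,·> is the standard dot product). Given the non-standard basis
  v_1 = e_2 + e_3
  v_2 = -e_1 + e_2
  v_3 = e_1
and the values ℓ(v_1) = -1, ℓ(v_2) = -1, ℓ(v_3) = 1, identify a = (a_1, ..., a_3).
a = (1, 0, -1)

Write a = (a_1, ..., a_3) in the standard basis. For each basis vector v_i, ℓ(v_i) = <v_i, a> is a linear equation in the a_j's. Collect the n equations into a matrix system V a = ℓ, where row i of V is v_i (expressed in the standard basis). Since V is invertible (lower-triangular with 1s on the diagonal, up to permutation), solve by back-substitution:
  V =
[[0, 1, 1],
 [-1, 1, 0],
 [1, 0, 0]]
  V a = (-1, -1, 1)
Solving gives a = (1, 0, -1).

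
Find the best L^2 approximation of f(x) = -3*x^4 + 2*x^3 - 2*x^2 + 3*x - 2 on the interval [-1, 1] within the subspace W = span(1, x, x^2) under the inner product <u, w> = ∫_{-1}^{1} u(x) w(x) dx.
g(x) = -32*x^2/7 + 21*x/5 - 61/35

The best approximation g ∈ W is the orthogonal projection of f onto W. Writing g = a_0 + a_1 x + a_2 x^2, the coefficients solve the normal equations G · a = b where
  G_{ij} = <φ_i, φ_j> and b_i = <f, φ_i>, with φ_0 = 1, φ_1 = x, φ_2 = x^2.
G =
  [2, 0, 2/3]
  [0, 2/3, 0]
  [2/3, 0, 2/5],
b = (-98/15, 14/5, -314/105).
Solving gives a_0 = -61/35, a_1 = 21/5, a_2 = -32/7, so
  g(x) = -32*x^2/7 + 21*x/5 - 61/35.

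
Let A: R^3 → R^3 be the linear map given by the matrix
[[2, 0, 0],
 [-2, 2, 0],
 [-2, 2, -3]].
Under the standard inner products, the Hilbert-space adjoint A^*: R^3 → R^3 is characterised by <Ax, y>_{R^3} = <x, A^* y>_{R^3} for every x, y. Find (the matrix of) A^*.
A^* = A^T =
[[2, -2, -2],
 [0, 2, 2],
 [0, 0, -3]]

For real matrices with standard dot products, the defining identity <Ax, y> = <x, A^* y> gives (Ax)^T y = x^T (A^*) y, i.e. x^T A^T y = x^T (A^*) y. Since this holds for all x, y, we must have A^* = A^T. Therefore
A^* =
[[2, -2, -2],
 [0, 2, 2],
 [0, 0, -3]].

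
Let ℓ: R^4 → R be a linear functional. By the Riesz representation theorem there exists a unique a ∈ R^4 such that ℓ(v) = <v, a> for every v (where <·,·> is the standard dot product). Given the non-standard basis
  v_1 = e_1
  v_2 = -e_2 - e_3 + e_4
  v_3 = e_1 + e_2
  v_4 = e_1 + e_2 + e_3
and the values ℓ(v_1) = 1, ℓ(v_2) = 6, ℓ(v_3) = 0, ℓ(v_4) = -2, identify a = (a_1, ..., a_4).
a = (1, -1, -2, 3)

Write a = (a_1, ..., a_4) in the standard basis. For each basis vector v_i, ℓ(v_i) = <v_i, a> is a linear equation in the a_j's. Collect the n equations into a matrix system V a = ℓ, where row i of V is v_i (expressed in the standard basis). Since V is invertible (lower-triangular with 1s on the diagonal, up to permutation), solve by back-substitution:
  V =
[[1, 0, 0, 0],
 [0, -1, -1, 1],
 [1, 1, 0, 0],
 [1, 1, 1, 0]]
  V a = (1, 6, 0, -2)
Solving gives a = (1, -1, -2, 3).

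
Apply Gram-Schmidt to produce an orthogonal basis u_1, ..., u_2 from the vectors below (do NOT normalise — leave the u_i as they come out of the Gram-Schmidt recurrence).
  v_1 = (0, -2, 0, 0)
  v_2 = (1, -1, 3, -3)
Orthogonal basis:
  u_1 = (0, -2, 0, 0)
  u_2 = (1, 0, 3, -3)

Apply the Gram-Schmidt recurrence
  u_1 = v_1
  u_i = v_i − Σ_{j<i} ((v_i · u_j) / (u_j · u_j)) · u_j.

Step by step this gives:
  u_1 = (0, -2, 0, 0)
  u_2 = (1, 0, 3, -3)

Orthogonality check:
  u_2 · u_1 = 0 (should be 0)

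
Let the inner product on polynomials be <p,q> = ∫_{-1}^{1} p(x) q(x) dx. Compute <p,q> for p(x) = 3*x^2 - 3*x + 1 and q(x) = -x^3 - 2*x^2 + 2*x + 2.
<p,q> = 22/15

Expand the product: p(x)·q(x) = -3*x^5 - 3*x^4 + 11*x^3 - 2*x^2 - 4*x + 2.
∫_{-1}^{1} of each monomial x^k gives [2/(k+1) if k even, 0 if k odd]. Integrating term-by-term (or equivalently evaluating the antiderivative F(x) = -x^6/2 - 3*x^5/5 + 11*x^4/4 - 2*x^3/3 - 2*x^2 + 2*x at the endpoints):
  F(1) − F(−1) = 59/60 − (-29/60) = 22/15.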